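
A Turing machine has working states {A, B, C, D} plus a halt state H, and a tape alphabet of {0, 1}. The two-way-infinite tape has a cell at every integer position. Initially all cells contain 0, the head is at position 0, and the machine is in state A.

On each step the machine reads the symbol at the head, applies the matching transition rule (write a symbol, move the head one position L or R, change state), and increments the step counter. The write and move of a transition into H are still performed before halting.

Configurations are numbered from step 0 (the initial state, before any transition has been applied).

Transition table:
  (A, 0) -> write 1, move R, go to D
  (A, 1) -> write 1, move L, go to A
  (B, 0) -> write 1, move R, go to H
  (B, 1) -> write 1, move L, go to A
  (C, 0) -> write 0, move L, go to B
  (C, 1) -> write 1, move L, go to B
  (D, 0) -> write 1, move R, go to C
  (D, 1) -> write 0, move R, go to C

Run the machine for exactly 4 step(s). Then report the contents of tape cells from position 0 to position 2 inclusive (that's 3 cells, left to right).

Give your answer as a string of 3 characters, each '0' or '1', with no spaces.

Step 1: in state A at pos 0, read 0 -> (A,0)->write 1,move R,goto D. Now: state=D, head=1, tape[-1..2]=0100 (head:   ^)
Step 2: in state D at pos 1, read 0 -> (D,0)->write 1,move R,goto C. Now: state=C, head=2, tape[-1..3]=01100 (head:    ^)
Step 3: in state C at pos 2, read 0 -> (C,0)->write 0,move L,goto B. Now: state=B, head=1, tape[-1..3]=01100 (head:   ^)
Step 4: in state B at pos 1, read 1 -> (B,1)->write 1,move L,goto A. Now: state=A, head=0, tape[-1..3]=01100 (head:  ^)

Answer: 110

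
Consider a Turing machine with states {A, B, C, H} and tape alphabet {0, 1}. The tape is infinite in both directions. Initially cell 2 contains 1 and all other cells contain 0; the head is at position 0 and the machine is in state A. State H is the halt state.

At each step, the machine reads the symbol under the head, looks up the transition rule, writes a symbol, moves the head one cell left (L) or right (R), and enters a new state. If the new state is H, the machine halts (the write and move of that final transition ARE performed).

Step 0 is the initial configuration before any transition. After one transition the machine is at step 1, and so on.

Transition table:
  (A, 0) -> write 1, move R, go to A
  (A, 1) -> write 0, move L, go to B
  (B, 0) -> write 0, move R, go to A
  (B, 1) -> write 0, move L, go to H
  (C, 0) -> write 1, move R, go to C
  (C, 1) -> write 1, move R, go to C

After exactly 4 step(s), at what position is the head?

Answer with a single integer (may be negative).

Answer: 0

Derivation:
Step 1: in state A at pos 0, read 0 -> (A,0)->write 1,move R,goto A. Now: state=A, head=1, tape[-1..3]=01010 (head:   ^)
Step 2: in state A at pos 1, read 0 -> (A,0)->write 1,move R,goto A. Now: state=A, head=2, tape[-1..3]=01110 (head:    ^)
Step 3: in state A at pos 2, read 1 -> (A,1)->write 0,move L,goto B. Now: state=B, head=1, tape[-1..3]=01100 (head:   ^)
Step 4: in state B at pos 1, read 1 -> (B,1)->write 0,move L,goto H. Now: state=H, head=0, tape[-1..3]=01000 (head:  ^)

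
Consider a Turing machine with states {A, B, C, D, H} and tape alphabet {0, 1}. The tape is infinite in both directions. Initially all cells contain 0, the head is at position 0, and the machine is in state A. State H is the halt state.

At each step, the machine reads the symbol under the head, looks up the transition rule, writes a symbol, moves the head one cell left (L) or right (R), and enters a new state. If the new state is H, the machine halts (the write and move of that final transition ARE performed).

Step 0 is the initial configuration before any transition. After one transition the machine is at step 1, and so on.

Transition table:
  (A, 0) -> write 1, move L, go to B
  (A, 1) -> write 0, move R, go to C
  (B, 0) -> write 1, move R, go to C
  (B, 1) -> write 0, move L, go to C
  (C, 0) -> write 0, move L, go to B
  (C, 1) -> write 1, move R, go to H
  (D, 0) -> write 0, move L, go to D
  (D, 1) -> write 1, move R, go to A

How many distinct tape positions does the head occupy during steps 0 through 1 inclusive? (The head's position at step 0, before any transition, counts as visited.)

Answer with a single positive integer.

Answer: 2

Derivation:
Step 1: in state A at pos 0, read 0 -> (A,0)->write 1,move L,goto B. Now: state=B, head=-1, tape[-2..1]=0010 (head:  ^)
Head positions at steps 0..1: starting at 0, distinct positions visited = {-1, 0} -> 2 position(s)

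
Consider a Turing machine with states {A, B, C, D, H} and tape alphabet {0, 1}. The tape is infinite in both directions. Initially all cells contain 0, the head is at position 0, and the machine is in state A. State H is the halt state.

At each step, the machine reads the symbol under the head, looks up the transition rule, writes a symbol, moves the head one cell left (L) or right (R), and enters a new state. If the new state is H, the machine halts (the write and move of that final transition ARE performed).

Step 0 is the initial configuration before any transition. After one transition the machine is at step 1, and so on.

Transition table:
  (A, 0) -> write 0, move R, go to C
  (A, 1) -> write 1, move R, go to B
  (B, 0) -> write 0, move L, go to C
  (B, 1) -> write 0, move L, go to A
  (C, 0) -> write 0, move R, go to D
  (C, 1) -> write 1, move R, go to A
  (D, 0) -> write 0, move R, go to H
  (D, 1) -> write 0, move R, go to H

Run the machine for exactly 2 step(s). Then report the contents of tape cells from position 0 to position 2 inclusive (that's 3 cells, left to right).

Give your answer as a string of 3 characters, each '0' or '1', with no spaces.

Step 1: in state A at pos 0, read 0 -> (A,0)->write 0,move R,goto C. Now: state=C, head=1, tape[-1..2]=0000 (head:   ^)
Step 2: in state C at pos 1, read 0 -> (C,0)->write 0,move R,goto D. Now: state=D, head=2, tape[-1..3]=00000 (head:    ^)

Answer: 000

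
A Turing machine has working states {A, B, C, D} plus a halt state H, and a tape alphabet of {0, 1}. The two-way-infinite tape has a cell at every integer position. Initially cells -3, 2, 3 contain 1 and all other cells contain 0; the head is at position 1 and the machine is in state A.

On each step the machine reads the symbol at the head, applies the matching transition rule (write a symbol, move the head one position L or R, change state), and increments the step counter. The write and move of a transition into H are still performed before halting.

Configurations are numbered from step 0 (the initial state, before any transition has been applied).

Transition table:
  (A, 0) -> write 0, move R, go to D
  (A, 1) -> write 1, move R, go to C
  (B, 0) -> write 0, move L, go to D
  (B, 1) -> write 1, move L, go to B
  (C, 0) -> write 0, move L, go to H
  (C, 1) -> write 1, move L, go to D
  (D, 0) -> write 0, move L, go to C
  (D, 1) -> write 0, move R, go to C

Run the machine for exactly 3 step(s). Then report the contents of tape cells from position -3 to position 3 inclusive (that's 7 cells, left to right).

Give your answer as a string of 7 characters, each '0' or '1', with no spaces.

Step 1: in state A at pos 1, read 0 -> (A,0)->write 0,move R,goto D. Now: state=D, head=2, tape[-4..4]=010000110 (head:       ^)
Step 2: in state D at pos 2, read 1 -> (D,1)->write 0,move R,goto C. Now: state=C, head=3, tape[-4..4]=010000010 (head:        ^)
Step 3: in state C at pos 3, read 1 -> (C,1)->write 1,move L,goto D. Now: state=D, head=2, tape[-4..4]=010000010 (head:       ^)

Answer: 1000001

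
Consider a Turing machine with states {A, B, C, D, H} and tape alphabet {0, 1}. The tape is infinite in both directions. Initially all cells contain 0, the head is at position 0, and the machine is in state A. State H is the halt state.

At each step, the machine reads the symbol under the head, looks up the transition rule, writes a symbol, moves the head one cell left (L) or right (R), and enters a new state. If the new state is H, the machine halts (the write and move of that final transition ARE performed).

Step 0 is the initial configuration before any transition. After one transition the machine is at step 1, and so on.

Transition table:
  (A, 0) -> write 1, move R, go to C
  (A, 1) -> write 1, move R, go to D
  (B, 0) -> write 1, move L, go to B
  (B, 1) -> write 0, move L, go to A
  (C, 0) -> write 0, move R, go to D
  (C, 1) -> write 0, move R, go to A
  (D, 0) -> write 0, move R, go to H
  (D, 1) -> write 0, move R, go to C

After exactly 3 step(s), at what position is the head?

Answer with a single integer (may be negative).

Answer: 3

Derivation:
Step 1: in state A at pos 0, read 0 -> (A,0)->write 1,move R,goto C. Now: state=C, head=1, tape[-1..2]=0100 (head:   ^)
Step 2: in state C at pos 1, read 0 -> (C,0)->write 0,move R,goto D. Now: state=D, head=2, tape[-1..3]=01000 (head:    ^)
Step 3: in state D at pos 2, read 0 -> (D,0)->write 0,move R,goto H. Now: state=H, head=3, tape[-1..4]=010000 (head:     ^)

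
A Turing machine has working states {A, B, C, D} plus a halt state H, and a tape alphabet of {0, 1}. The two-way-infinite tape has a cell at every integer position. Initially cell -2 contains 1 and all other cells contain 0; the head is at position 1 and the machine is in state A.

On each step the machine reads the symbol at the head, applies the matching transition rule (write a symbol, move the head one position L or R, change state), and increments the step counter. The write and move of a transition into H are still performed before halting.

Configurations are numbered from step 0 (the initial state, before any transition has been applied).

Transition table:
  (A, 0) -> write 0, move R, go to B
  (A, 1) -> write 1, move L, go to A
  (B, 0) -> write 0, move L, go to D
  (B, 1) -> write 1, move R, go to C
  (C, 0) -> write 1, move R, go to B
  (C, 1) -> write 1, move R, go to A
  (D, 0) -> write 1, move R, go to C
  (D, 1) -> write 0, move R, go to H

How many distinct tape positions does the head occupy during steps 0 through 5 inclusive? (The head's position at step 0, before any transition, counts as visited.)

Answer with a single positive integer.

Answer: 3

Derivation:
Step 1: in state A at pos 1, read 0 -> (A,0)->write 0,move R,goto B. Now: state=B, head=2, tape[-3..3]=0100000 (head:      ^)
Step 2: in state B at pos 2, read 0 -> (B,0)->write 0,move L,goto D. Now: state=D, head=1, tape[-3..3]=0100000 (head:     ^)
Step 3: in state D at pos 1, read 0 -> (D,0)->write 1,move R,goto C. Now: state=C, head=2, tape[-3..3]=0100100 (head:      ^)
Step 4: in state C at pos 2, read 0 -> (C,0)->write 1,move R,goto B. Now: state=B, head=3, tape[-3..4]=01001100 (head:       ^)
Step 5: in state B at pos 3, read 0 -> (B,0)->write 0,move L,goto D. Now: state=D, head=2, tape[-3..4]=01001100 (head:      ^)
Head positions at steps 0..5: starting at 1, distinct positions visited = {1, 2, 3} -> 3 position(s)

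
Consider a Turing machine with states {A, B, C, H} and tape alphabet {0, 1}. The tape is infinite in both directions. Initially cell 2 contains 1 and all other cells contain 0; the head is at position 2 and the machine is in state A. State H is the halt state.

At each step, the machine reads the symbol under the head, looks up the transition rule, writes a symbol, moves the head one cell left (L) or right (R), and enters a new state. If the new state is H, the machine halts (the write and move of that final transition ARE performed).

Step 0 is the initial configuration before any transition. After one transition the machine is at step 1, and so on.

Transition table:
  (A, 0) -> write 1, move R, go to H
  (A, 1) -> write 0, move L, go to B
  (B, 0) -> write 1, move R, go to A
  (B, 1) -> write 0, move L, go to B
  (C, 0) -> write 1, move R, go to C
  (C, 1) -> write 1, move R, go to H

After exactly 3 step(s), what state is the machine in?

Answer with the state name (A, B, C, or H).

Step 1: in state A at pos 2, read 1 -> (A,1)->write 0,move L,goto B. Now: state=B, head=1, tape[0..3]=0000 (head:  ^)
Step 2: in state B at pos 1, read 0 -> (B,0)->write 1,move R,goto A. Now: state=A, head=2, tape[0..3]=0100 (head:   ^)
Step 3: in state A at pos 2, read 0 -> (A,0)->write 1,move R,goto H. Now: state=H, head=3, tape[0..4]=01100 (head:    ^)

Answer: H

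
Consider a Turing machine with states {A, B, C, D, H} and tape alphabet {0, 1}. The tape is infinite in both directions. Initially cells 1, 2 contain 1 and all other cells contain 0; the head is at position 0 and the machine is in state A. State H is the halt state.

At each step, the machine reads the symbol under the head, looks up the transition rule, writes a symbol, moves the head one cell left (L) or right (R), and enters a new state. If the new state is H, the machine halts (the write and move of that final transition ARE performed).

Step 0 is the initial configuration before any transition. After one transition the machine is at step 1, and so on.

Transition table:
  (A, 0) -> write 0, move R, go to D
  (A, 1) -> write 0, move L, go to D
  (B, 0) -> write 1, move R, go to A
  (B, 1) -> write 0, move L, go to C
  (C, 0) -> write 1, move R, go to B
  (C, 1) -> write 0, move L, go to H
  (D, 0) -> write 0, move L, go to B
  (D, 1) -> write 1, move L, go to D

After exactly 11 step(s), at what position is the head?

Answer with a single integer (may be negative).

Answer: 1

Derivation:
Step 1: in state A at pos 0, read 0 -> (A,0)->write 0,move R,goto D. Now: state=D, head=1, tape[-1..3]=00110 (head:   ^)
Step 2: in state D at pos 1, read 1 -> (D,1)->write 1,move L,goto D. Now: state=D, head=0, tape[-1..3]=00110 (head:  ^)
Step 3: in state D at pos 0, read 0 -> (D,0)->write 0,move L,goto B. Now: state=B, head=-1, tape[-2..3]=000110 (head:  ^)
Step 4: in state B at pos -1, read 0 -> (B,0)->write 1,move R,goto A. Now: state=A, head=0, tape[-2..3]=010110 (head:   ^)
Step 5: in state A at pos 0, read 0 -> (A,0)->write 0,move R,goto D. Now: state=D, head=1, tape[-2..3]=010110 (head:    ^)
Step 6: in state D at pos 1, read 1 -> (D,1)->write 1,move L,goto D. Now: state=D, head=0, tape[-2..3]=010110 (head:   ^)
Step 7: in state D at pos 0, read 0 -> (D,0)->write 0,move L,goto B. Now: state=B, head=-1, tape[-2..3]=010110 (head:  ^)
Step 8: in state B at pos -1, read 1 -> (B,1)->write 0,move L,goto C. Now: state=C, head=-2, tape[-3..3]=0000110 (head:  ^)
Step 9: in state C at pos -2, read 0 -> (C,0)->write 1,move R,goto B. Now: state=B, head=-1, tape[-3..3]=0100110 (head:   ^)
Step 10: in state B at pos -1, read 0 -> (B,0)->write 1,move R,goto A. Now: state=A, head=0, tape[-3..3]=0110110 (head:    ^)
Step 11: in state A at pos 0, read 0 -> (A,0)->write 0,move R,goto D. Now: state=D, head=1, tape[-3..3]=0110110 (head:     ^)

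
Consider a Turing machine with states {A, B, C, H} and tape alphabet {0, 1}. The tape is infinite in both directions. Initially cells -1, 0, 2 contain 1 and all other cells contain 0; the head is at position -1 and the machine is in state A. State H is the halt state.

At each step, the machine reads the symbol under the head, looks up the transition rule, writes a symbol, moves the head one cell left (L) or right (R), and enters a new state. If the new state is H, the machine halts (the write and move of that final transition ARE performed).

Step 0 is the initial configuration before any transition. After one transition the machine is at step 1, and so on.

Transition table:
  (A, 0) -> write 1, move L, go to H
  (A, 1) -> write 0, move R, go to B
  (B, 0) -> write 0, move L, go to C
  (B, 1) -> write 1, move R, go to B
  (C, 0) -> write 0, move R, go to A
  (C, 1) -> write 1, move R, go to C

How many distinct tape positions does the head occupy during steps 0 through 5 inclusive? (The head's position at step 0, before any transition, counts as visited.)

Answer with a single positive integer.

Answer: 4

Derivation:
Step 1: in state A at pos -1, read 1 -> (A,1)->write 0,move R,goto B. Now: state=B, head=0, tape[-2..3]=001010 (head:   ^)
Step 2: in state B at pos 0, read 1 -> (B,1)->write 1,move R,goto B. Now: state=B, head=1, tape[-2..3]=001010 (head:    ^)
Step 3: in state B at pos 1, read 0 -> (B,0)->write 0,move L,goto C. Now: state=C, head=0, tape[-2..3]=001010 (head:   ^)
Step 4: in state C at pos 0, read 1 -> (C,1)->write 1,move R,goto C. Now: state=C, head=1, tape[-2..3]=001010 (head:    ^)
Step 5: in state C at pos 1, read 0 -> (C,0)->write 0,move R,goto A. Now: state=A, head=2, tape[-2..3]=001010 (head:     ^)
Head positions at steps 0..5: starting at -1, distinct positions visited = {-1, 0, 1, 2} -> 4 position(s)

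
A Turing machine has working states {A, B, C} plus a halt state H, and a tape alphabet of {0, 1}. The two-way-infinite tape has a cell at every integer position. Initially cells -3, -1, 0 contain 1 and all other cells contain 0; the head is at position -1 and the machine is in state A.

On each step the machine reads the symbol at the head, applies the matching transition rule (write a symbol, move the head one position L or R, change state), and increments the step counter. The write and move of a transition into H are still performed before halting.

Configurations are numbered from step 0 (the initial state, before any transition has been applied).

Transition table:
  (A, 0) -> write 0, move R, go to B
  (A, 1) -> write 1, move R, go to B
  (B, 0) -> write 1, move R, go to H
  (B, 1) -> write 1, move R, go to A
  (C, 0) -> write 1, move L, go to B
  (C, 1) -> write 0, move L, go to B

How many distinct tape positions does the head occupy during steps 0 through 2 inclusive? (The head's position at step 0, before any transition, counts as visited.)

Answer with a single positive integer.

Step 1: in state A at pos -1, read 1 -> (A,1)->write 1,move R,goto B. Now: state=B, head=0, tape[-4..1]=010110 (head:     ^)
Step 2: in state B at pos 0, read 1 -> (B,1)->write 1,move R,goto A. Now: state=A, head=1, tape[-4..2]=0101100 (head:      ^)
Head positions at steps 0..2: starting at -1, distinct positions visited = {-1, 0, 1} -> 3 position(s)

Answer: 3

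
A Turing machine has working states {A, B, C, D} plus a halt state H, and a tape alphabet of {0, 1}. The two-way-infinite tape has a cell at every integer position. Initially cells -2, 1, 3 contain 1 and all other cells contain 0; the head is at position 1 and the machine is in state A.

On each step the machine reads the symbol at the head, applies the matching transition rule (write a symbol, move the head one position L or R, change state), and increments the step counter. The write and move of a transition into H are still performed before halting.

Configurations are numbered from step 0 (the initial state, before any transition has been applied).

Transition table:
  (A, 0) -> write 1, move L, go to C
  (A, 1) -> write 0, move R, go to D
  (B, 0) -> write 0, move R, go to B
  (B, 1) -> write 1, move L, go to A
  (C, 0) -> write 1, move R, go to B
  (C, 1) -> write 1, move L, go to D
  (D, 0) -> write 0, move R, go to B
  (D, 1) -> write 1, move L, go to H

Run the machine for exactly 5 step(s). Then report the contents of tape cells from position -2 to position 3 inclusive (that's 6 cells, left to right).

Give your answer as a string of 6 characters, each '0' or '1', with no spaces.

Answer: 100111

Derivation:
Step 1: in state A at pos 1, read 1 -> (A,1)->write 0,move R,goto D. Now: state=D, head=2, tape[-3..4]=01000010 (head:      ^)
Step 2: in state D at pos 2, read 0 -> (D,0)->write 0,move R,goto B. Now: state=B, head=3, tape[-3..4]=01000010 (head:       ^)
Step 3: in state B at pos 3, read 1 -> (B,1)->write 1,move L,goto A. Now: state=A, head=2, tape[-3..4]=01000010 (head:      ^)
Step 4: in state A at pos 2, read 0 -> (A,0)->write 1,move L,goto C. Now: state=C, head=1, tape[-3..4]=01000110 (head:     ^)
Step 5: in state C at pos 1, read 0 -> (C,0)->write 1,move R,goto B. Now: state=B, head=2, tape[-3..4]=01001110 (head:      ^)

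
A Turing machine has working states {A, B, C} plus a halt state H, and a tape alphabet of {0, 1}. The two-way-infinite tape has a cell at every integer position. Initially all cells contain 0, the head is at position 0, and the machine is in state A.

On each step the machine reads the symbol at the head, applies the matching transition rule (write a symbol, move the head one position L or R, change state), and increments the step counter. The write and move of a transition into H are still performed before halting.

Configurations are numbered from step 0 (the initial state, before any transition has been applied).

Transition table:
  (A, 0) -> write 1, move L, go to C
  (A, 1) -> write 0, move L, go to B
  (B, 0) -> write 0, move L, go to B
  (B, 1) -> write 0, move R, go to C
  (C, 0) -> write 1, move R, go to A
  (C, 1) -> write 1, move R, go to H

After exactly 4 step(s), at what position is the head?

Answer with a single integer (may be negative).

Step 1: in state A at pos 0, read 0 -> (A,0)->write 1,move L,goto C. Now: state=C, head=-1, tape[-2..1]=0010 (head:  ^)
Step 2: in state C at pos -1, read 0 -> (C,0)->write 1,move R,goto A. Now: state=A, head=0, tape[-2..1]=0110 (head:   ^)
Step 3: in state A at pos 0, read 1 -> (A,1)->write 0,move L,goto B. Now: state=B, head=-1, tape[-2..1]=0100 (head:  ^)
Step 4: in state B at pos -1, read 1 -> (B,1)->write 0,move R,goto C. Now: state=C, head=0, tape[-2..1]=0000 (head:   ^)

Answer: 0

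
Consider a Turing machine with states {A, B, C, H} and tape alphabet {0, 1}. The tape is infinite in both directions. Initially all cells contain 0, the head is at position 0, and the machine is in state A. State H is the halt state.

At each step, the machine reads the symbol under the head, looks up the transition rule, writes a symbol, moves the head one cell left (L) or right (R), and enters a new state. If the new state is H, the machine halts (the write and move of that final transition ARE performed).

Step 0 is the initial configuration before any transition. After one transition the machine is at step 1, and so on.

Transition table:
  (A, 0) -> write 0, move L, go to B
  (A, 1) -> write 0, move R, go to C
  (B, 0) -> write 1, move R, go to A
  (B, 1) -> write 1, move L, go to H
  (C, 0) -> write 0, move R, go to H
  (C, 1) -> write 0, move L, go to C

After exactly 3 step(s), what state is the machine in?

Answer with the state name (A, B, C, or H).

Answer: B

Derivation:
Step 1: in state A at pos 0, read 0 -> (A,0)->write 0,move L,goto B. Now: state=B, head=-1, tape[-2..1]=0000 (head:  ^)
Step 2: in state B at pos -1, read 0 -> (B,0)->write 1,move R,goto A. Now: state=A, head=0, tape[-2..1]=0100 (head:   ^)
Step 3: in state A at pos 0, read 0 -> (A,0)->write 0,move L,goto B. Now: state=B, head=-1, tape[-2..1]=0100 (head:  ^)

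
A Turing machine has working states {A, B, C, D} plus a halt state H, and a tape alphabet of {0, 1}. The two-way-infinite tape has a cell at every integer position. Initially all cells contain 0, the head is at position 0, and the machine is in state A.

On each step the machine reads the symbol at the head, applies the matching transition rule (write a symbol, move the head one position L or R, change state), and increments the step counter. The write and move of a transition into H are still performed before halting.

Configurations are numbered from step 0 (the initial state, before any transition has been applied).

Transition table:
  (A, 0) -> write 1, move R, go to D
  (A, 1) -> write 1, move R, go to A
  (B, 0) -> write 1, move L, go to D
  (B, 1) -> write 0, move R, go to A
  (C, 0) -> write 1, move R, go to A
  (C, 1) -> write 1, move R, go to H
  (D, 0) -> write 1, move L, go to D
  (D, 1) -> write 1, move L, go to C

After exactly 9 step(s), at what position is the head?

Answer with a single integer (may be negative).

Step 1: in state A at pos 0, read 0 -> (A,0)->write 1,move R,goto D. Now: state=D, head=1, tape[-1..2]=0100 (head:   ^)
Step 2: in state D at pos 1, read 0 -> (D,0)->write 1,move L,goto D. Now: state=D, head=0, tape[-1..2]=0110 (head:  ^)
Step 3: in state D at pos 0, read 1 -> (D,1)->write 1,move L,goto C. Now: state=C, head=-1, tape[-2..2]=00110 (head:  ^)
Step 4: in state C at pos -1, read 0 -> (C,0)->write 1,move R,goto A. Now: state=A, head=0, tape[-2..2]=01110 (head:   ^)
Step 5: in state A at pos 0, read 1 -> (A,1)->write 1,move R,goto A. Now: state=A, head=1, tape[-2..2]=01110 (head:    ^)
Step 6: in state A at pos 1, read 1 -> (A,1)->write 1,move R,goto A. Now: state=A, head=2, tape[-2..3]=011100 (head:     ^)
Step 7: in state A at pos 2, read 0 -> (A,0)->write 1,move R,goto D. Now: state=D, head=3, tape[-2..4]=0111100 (head:      ^)
Step 8: in state D at pos 3, read 0 -> (D,0)->write 1,move L,goto D. Now: state=D, head=2, tape[-2..4]=0111110 (head:     ^)
Step 9: in state D at pos 2, read 1 -> (D,1)->write 1,move L,goto C. Now: state=C, head=1, tape[-2..4]=0111110 (head:    ^)

Answer: 1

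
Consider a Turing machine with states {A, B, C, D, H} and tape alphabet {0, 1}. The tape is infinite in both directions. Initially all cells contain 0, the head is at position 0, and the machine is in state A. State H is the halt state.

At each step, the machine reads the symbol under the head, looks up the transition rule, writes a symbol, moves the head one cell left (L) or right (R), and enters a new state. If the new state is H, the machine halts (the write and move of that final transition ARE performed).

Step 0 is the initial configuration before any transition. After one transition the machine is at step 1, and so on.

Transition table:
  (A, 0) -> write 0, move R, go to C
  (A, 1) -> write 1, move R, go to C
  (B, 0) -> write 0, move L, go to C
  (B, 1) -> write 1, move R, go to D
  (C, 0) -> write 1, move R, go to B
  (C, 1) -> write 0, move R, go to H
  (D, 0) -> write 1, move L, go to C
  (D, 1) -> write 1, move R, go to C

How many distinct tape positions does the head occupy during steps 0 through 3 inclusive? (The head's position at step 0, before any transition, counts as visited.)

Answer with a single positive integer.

Step 1: in state A at pos 0, read 0 -> (A,0)->write 0,move R,goto C. Now: state=C, head=1, tape[-1..2]=0000 (head:   ^)
Step 2: in state C at pos 1, read 0 -> (C,0)->write 1,move R,goto B. Now: state=B, head=2, tape[-1..3]=00100 (head:    ^)
Step 3: in state B at pos 2, read 0 -> (B,0)->write 0,move L,goto C. Now: state=C, head=1, tape[-1..3]=00100 (head:   ^)
Head positions at steps 0..3: starting at 0, distinct positions visited = {0, 1, 2} -> 3 position(s)

Answer: 3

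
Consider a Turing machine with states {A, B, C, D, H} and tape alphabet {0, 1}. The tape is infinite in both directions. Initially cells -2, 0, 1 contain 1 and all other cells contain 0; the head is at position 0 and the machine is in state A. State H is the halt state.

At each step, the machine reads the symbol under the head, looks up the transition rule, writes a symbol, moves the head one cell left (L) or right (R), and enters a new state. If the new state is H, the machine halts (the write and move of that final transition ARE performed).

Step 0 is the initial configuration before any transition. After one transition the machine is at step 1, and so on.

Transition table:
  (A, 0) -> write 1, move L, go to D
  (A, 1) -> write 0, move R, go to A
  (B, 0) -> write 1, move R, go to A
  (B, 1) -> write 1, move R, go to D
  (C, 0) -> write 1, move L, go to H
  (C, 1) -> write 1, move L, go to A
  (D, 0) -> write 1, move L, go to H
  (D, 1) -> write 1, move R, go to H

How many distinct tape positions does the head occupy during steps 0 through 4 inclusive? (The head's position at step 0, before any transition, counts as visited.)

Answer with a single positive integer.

Step 1: in state A at pos 0, read 1 -> (A,1)->write 0,move R,goto A. Now: state=A, head=1, tape[-3..2]=010010 (head:     ^)
Step 2: in state A at pos 1, read 1 -> (A,1)->write 0,move R,goto A. Now: state=A, head=2, tape[-3..3]=0100000 (head:      ^)
Step 3: in state A at pos 2, read 0 -> (A,0)->write 1,move L,goto D. Now: state=D, head=1, tape[-3..3]=0100010 (head:     ^)
Step 4: in state D at pos 1, read 0 -> (D,0)->write 1,move L,goto H. Now: state=H, head=0, tape[-3..3]=0100110 (head:    ^)
Head positions at steps 0..4: starting at 0, distinct positions visited = {0, 1, 2} -> 3 position(s)

Answer: 3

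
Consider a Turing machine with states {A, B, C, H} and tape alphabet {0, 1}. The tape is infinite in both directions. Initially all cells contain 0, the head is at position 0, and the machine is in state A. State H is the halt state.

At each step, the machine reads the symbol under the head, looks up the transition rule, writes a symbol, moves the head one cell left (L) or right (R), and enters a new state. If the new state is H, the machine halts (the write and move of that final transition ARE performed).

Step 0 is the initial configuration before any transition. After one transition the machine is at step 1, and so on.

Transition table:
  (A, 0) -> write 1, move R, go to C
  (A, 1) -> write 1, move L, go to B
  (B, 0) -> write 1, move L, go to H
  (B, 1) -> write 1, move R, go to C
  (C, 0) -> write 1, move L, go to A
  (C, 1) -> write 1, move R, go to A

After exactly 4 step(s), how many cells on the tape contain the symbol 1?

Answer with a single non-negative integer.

Answer: 3

Derivation:
Step 1: in state A at pos 0, read 0 -> (A,0)->write 1,move R,goto C. Now: state=C, head=1, tape[-1..2]=0100 (head:   ^)
Step 2: in state C at pos 1, read 0 -> (C,0)->write 1,move L,goto A. Now: state=A, head=0, tape[-1..2]=0110 (head:  ^)
Step 3: in state A at pos 0, read 1 -> (A,1)->write 1,move L,goto B. Now: state=B, head=-1, tape[-2..2]=00110 (head:  ^)
Step 4: in state B at pos -1, read 0 -> (B,0)->write 1,move L,goto H. Now: state=H, head=-2, tape[-3..2]=001110 (head:  ^)
Cells containing 1 after step 4: {-1, 0, 1} -> 3 cell(s)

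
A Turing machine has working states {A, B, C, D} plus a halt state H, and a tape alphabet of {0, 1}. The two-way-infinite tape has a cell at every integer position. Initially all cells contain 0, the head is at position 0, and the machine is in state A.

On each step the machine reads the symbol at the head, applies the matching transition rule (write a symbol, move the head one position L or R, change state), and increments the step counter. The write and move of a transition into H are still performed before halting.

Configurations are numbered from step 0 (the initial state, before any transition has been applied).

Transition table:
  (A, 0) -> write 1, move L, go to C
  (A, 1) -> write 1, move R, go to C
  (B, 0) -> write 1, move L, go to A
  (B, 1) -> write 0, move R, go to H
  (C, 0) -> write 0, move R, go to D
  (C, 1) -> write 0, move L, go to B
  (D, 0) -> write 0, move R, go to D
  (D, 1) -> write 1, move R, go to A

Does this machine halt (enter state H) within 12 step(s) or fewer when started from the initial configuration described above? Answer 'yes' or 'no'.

Step 1: in state A at pos 0, read 0 -> (A,0)->write 1,move L,goto C. Now: state=C, head=-1, tape[-2..1]=0010 (head:  ^)
Step 2: in state C at pos -1, read 0 -> (C,0)->write 0,move R,goto D. Now: state=D, head=0, tape[-2..1]=0010 (head:   ^)
Step 3: in state D at pos 0, read 1 -> (D,1)->write 1,move R,goto A. Now: state=A, head=1, tape[-2..2]=00100 (head:    ^)
Step 4: in state A at pos 1, read 0 -> (A,0)->write 1,move L,goto C. Now: state=C, head=0, tape[-2..2]=00110 (head:   ^)
Step 5: in state C at pos 0, read 1 -> (C,1)->write 0,move L,goto B. Now: state=B, head=-1, tape[-2..2]=00010 (head:  ^)
Step 6: in state B at pos -1, read 0 -> (B,0)->write 1,move L,goto A. Now: state=A, head=-2, tape[-3..2]=001010 (head:  ^)
Step 7: in state A at pos -2, read 0 -> (A,0)->write 1,move L,goto C. Now: state=C, head=-3, tape[-4..2]=0011010 (head:  ^)
Step 8: in state C at pos -3, read 0 -> (C,0)->write 0,move R,goto D. Now: state=D, head=-2, tape[-4..2]=0011010 (head:   ^)
Step 9: in state D at pos -2, read 1 -> (D,1)->write 1,move R,goto A. Now: state=A, head=-1, tape[-4..2]=0011010 (head:    ^)
Step 10: in state A at pos -1, read 1 -> (A,1)->write 1,move R,goto C. Now: state=C, head=0, tape[-4..2]=0011010 (head:     ^)
Step 11: in state C at pos 0, read 0 -> (C,0)->write 0,move R,goto D. Now: state=D, head=1, tape[-4..2]=0011010 (head:      ^)
Step 12: in state D at pos 1, read 1 -> (D,1)->write 1,move R,goto A. Now: state=A, head=2, tape[-4..3]=00110100 (head:       ^)
After 12 step(s): state = A (not H) -> not halted within 12 -> no

Answer: no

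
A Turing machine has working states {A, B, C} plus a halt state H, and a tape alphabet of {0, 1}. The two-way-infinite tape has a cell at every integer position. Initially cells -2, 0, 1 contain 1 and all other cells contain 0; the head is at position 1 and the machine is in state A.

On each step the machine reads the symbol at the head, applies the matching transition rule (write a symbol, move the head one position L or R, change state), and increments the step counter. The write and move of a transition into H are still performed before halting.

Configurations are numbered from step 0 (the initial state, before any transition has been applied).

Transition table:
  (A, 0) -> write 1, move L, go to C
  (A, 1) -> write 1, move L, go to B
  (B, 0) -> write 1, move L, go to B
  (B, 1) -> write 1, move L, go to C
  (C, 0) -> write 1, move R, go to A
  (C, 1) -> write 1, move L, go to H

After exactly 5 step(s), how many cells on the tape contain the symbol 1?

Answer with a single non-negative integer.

Step 1: in state A at pos 1, read 1 -> (A,1)->write 1,move L,goto B. Now: state=B, head=0, tape[-3..2]=010110 (head:    ^)
Step 2: in state B at pos 0, read 1 -> (B,1)->write 1,move L,goto C. Now: state=C, head=-1, tape[-3..2]=010110 (head:   ^)
Step 3: in state C at pos -1, read 0 -> (C,0)->write 1,move R,goto A. Now: state=A, head=0, tape[-3..2]=011110 (head:    ^)
Step 4: in state A at pos 0, read 1 -> (A,1)->write 1,move L,goto B. Now: state=B, head=-1, tape[-3..2]=011110 (head:   ^)
Step 5: in state B at pos -1, read 1 -> (B,1)->write 1,move L,goto C. Now: state=C, head=-2, tape[-3..2]=011110 (head:  ^)
Cells containing 1 after step 5: {-2, -1, 0, 1} -> 4 cell(s)

Answer: 4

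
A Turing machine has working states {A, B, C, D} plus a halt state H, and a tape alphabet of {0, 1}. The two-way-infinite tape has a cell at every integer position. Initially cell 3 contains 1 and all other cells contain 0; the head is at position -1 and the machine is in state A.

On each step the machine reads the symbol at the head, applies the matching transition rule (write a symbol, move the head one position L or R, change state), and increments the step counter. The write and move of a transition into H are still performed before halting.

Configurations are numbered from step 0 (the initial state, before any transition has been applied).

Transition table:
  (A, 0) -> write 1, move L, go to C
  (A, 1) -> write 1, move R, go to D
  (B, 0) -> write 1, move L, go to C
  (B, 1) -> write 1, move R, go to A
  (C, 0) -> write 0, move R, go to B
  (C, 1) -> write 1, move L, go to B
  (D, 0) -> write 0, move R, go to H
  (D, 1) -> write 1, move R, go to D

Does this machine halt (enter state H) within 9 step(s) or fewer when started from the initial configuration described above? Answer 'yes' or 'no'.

Step 1: in state A at pos -1, read 0 -> (A,0)->write 1,move L,goto C. Now: state=C, head=-2, tape[-3..4]=00100010 (head:  ^)
Step 2: in state C at pos -2, read 0 -> (C,0)->write 0,move R,goto B. Now: state=B, head=-1, tape[-3..4]=00100010 (head:   ^)
Step 3: in state B at pos -1, read 1 -> (B,1)->write 1,move R,goto A. Now: state=A, head=0, tape[-3..4]=00100010 (head:    ^)
Step 4: in state A at pos 0, read 0 -> (A,0)->write 1,move L,goto C. Now: state=C, head=-1, tape[-3..4]=00110010 (head:   ^)
Step 5: in state C at pos -1, read 1 -> (C,1)->write 1,move L,goto B. Now: state=B, head=-2, tape[-3..4]=00110010 (head:  ^)
Step 6: in state B at pos -2, read 0 -> (B,0)->write 1,move L,goto C. Now: state=C, head=-3, tape[-4..4]=001110010 (head:  ^)
Step 7: in state C at pos -3, read 0 -> (C,0)->write 0,move R,goto B. Now: state=B, head=-2, tape[-4..4]=001110010 (head:   ^)
Step 8: in state B at pos -2, read 1 -> (B,1)->write 1,move R,goto A. Now: state=A, head=-1, tape[-4..4]=001110010 (head:    ^)
Step 9: in state A at pos -1, read 1 -> (A,1)->write 1,move R,goto D. Now: state=D, head=0, tape[-4..4]=001110010 (head:     ^)
After 9 step(s): state = D (not H) -> not halted within 9 -> no

Answer: no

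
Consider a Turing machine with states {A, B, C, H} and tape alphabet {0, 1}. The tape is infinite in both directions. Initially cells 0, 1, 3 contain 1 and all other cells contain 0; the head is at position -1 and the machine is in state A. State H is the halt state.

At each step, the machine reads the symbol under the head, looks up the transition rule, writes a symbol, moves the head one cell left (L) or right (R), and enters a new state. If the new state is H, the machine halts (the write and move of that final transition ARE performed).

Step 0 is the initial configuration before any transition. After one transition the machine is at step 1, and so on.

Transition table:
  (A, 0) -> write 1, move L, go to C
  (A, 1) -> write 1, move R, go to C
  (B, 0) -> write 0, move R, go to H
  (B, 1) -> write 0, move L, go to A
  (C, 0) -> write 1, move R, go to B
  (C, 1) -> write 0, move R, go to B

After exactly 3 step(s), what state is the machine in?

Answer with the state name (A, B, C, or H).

Step 1: in state A at pos -1, read 0 -> (A,0)->write 1,move L,goto C. Now: state=C, head=-2, tape[-3..4]=00111010 (head:  ^)
Step 2: in state C at pos -2, read 0 -> (C,0)->write 1,move R,goto B. Now: state=B, head=-1, tape[-3..4]=01111010 (head:   ^)
Step 3: in state B at pos -1, read 1 -> (B,1)->write 0,move L,goto A. Now: state=A, head=-2, tape[-3..4]=01011010 (head:  ^)

Answer: A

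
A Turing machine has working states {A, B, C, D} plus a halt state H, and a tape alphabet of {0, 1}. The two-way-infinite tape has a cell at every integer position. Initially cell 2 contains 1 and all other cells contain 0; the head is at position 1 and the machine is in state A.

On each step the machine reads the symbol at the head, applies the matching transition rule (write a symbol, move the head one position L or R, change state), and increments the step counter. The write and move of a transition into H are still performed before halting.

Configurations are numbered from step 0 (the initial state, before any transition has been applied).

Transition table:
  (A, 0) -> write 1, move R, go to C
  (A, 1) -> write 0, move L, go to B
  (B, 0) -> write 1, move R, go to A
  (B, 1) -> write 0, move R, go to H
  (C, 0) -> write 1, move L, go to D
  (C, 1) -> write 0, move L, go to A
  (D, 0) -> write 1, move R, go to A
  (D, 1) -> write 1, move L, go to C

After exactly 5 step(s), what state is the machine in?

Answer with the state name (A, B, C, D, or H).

Step 1: in state A at pos 1, read 0 -> (A,0)->write 1,move R,goto C. Now: state=C, head=2, tape[0..3]=0110 (head:   ^)
Step 2: in state C at pos 2, read 1 -> (C,1)->write 0,move L,goto A. Now: state=A, head=1, tape[0..3]=0100 (head:  ^)
Step 3: in state A at pos 1, read 1 -> (A,1)->write 0,move L,goto B. Now: state=B, head=0, tape[-1..3]=00000 (head:  ^)
Step 4: in state B at pos 0, read 0 -> (B,0)->write 1,move R,goto A. Now: state=A, head=1, tape[-1..3]=01000 (head:   ^)
Step 5: in state A at pos 1, read 0 -> (A,0)->write 1,move R,goto C. Now: state=C, head=2, tape[-1..3]=01100 (head:    ^)

Answer: C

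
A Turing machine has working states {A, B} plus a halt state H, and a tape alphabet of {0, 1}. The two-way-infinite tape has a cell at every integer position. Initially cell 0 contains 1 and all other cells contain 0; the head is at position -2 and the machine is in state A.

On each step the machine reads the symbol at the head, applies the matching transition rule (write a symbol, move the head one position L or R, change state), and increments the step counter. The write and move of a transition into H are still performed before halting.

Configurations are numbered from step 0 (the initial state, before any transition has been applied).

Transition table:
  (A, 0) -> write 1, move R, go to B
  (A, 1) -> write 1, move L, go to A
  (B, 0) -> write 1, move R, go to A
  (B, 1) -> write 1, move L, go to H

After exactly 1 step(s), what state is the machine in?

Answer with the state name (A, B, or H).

Answer: B

Derivation:
Step 1: in state A at pos -2, read 0 -> (A,0)->write 1,move R,goto B. Now: state=B, head=-1, tape[-3..1]=01010 (head:   ^)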